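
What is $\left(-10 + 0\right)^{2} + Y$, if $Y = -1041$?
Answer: $-941$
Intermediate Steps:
$\left(-10 + 0\right)^{2} + Y = \left(-10 + 0\right)^{2} - 1041 = \left(-10\right)^{2} - 1041 = 100 - 1041 = -941$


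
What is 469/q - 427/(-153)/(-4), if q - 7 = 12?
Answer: 278915/11628 ≈ 23.987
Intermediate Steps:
q = 19 (q = 7 + 12 = 19)
469/q - 427/(-153)/(-4) = 469/19 - 427/(-153)/(-4) = 469*(1/19) - 427*(-1/153)*(-¼) = 469/19 + (427/153)*(-¼) = 469/19 - 427/612 = 278915/11628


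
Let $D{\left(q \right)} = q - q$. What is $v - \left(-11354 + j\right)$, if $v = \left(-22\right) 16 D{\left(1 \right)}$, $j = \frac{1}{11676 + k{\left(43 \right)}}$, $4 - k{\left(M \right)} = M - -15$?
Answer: $\frac{131956187}{11622} \approx 11354.0$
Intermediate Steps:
$k{\left(M \right)} = -11 - M$ ($k{\left(M \right)} = 4 - \left(M - -15\right) = 4 - \left(M + 15\right) = 4 - \left(15 + M\right) = -11 - M$)
$j = \frac{1}{11622}$ ($j = \frac{1}{11676 - 54} = \frac{1}{11622} \approx 8.6044 \cdot 10^{-5}$)
$D{\left(q \right)} = 0$
$v = 0$ ($v = \left(-22\right) 16 \cdot 0 = \left(-352\right) 0 = 0$)
$v - \left(-11354 + j\right) = 0 - \left(-11354 + \frac{1}{11622}\right) = 0 - - \frac{131956187}{11622} = 0 + \frac{131956187}{11622} = \frac{131956187}{11622}$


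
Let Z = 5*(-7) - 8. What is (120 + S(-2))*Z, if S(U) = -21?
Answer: -4257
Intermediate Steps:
Z = -43 (Z = -35 - 8 = -43)
(120 + S(-2))*Z = (120 - 21)*(-43) = 99*(-43) = -4257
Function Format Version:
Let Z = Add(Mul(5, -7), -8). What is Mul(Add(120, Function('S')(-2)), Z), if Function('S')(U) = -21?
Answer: -4257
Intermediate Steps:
Z = -43 (Z = Add(-35, -8) = -43)
Mul(Add(120, Function('S')(-2)), Z) = Mul(Add(120, -21), -43) = Mul(99, -43) = -4257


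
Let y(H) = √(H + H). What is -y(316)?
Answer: -2*√158 ≈ -25.140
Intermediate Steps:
y(H) = √2*√H (y(H) = √(2*H) = √2*√H)
-y(316) = -√2*√316 = -√2*2*√79 = -2*√158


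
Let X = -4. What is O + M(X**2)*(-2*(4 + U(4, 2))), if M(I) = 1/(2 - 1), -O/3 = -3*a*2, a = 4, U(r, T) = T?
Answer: 60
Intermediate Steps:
O = 72 (O = -3*(-3*4)*2 = -(-36)*2 = -3*(-24) = 72)
M(I) = 1 (M(I) = 1/1 = 1)
O + M(X**2)*(-2*(4 + U(4, 2))) = 72 + 1*(-2*(4 + 2)) = 72 + 1*(-2*6) = 72 + 1*(-12) = 72 - 12 = 60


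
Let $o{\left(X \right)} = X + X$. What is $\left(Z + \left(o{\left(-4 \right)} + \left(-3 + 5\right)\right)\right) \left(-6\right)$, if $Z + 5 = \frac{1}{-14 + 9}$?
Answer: $\frac{336}{5} \approx 67.2$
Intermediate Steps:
$o{\left(X \right)} = 2 X$
$Z = - \frac{26}{5}$ ($Z = -5 + \frac{1}{-14 + 9} = -5 + \frac{1}{-5} = -5 - \frac{1}{5} = - \frac{26}{5} \approx -5.2$)
$\left(Z + \left(o{\left(-4 \right)} + \left(-3 + 5\right)\right)\right) \left(-6\right) = \left(- \frac{26}{5} + \left(2 \left(-4\right) + \left(-3 + 5\right)\right)\right) \left(-6\right) = \left(- \frac{26}{5} + \left(-8 + 2\right)\right) \left(-6\right) = \left(- \frac{26}{5} - 6\right) \left(-6\right) = \left(- \frac{56}{5}\right) \left(-6\right) = \frac{336}{5}$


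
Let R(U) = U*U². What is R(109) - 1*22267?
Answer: 1272762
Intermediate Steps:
R(U) = U³
R(109) - 1*22267 = 109³ - 1*22267 = 1295029 - 22267 = 1272762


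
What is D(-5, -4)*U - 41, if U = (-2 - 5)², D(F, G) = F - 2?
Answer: -384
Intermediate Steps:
D(F, G) = -2 + F
U = 49 (U = (-7)² = 49)
D(-5, -4)*U - 41 = (-2 - 5)*49 - 41 = -7*49 - 41 = -343 - 41 = -384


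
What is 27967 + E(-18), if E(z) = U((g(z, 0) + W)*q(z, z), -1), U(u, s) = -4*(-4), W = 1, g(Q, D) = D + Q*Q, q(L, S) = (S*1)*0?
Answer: 27983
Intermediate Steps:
q(L, S) = 0 (q(L, S) = S*0 = 0)
g(Q, D) = D + Q**2
U(u, s) = 16
E(z) = 16
27967 + E(-18) = 27967 + 16 = 27983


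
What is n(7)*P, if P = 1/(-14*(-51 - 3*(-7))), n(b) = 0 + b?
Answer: 1/60 ≈ 0.016667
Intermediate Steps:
n(b) = b
P = 1/420 (P = 1/(-14*(-51 + 21)) = 1/(-14*(-30)) = 1/420 ≈ 0.0023810)
n(7)*P = 7*(1/420) = 1/60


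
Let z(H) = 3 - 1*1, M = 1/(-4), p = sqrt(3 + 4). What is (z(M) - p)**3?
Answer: (2 - sqrt(7))**3 ≈ -0.26927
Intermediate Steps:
p = sqrt(7) ≈ 2.6458
M = -1/4 ≈ -0.25000
z(H) = 2 (z(H) = 3 - 1 = 2)
(z(M) - p)**3 = (2 - sqrt(7))**3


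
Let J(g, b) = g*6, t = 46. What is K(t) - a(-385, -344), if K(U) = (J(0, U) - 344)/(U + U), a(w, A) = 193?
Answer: -4525/23 ≈ -196.74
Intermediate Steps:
J(g, b) = 6*g
K(U) = -172/U (K(U) = (6*0 - 344)/(U + U) = (0 - 344)/((2*U)) = -172/U)
K(t) - a(-385, -344) = -172/46 - 1*193 = -172*1/46 - 193 = -86/23 - 193 = -4525/23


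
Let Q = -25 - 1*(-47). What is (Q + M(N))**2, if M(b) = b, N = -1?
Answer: 441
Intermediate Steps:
Q = 22 (Q = -25 + 47 = 22)
(Q + M(N))**2 = (22 - 1)**2 = 21**2 = 441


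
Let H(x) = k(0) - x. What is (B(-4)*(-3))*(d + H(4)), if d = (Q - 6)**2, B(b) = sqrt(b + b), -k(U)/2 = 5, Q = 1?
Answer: -66*I*sqrt(2) ≈ -93.338*I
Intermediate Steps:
k(U) = -10 (k(U) = -2*5 = -10)
B(b) = sqrt(2)*sqrt(b) (B(b) = sqrt(2*b) = sqrt(2)*sqrt(b))
H(x) = -10 - x
d = 25 (d = (1 - 6)**2 = (-5)**2 = 25)
(B(-4)*(-3))*(d + H(4)) = ((sqrt(2)*sqrt(-4))*(-3))*(25 + (-10 - 1*4)) = ((sqrt(2)*(2*I))*(-3))*(25 + (-10 - 4)) = ((2*I*sqrt(2))*(-3))*(25 - 14) = -6*I*sqrt(2)*11 = -66*I*sqrt(2)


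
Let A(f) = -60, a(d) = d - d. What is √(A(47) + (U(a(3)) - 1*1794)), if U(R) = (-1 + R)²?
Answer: I*√1853 ≈ 43.047*I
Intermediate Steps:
a(d) = 0
√(A(47) + (U(a(3)) - 1*1794)) = √(-60 + ((-1 + 0)² - 1*1794)) = √(-60 + ((-1)² - 1794)) = √(-60 + (1 - 1794)) = √(-60 - 1793) = √(-1853) = I*√1853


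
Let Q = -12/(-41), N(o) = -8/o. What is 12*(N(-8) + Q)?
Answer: 636/41 ≈ 15.512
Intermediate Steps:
Q = 12/41 (Q = -12*(-1/41) = 12/41 ≈ 0.29268)
12*(N(-8) + Q) = 12*(-8/(-8) + 12/41) = 12*(-8*(-1/8) + 12/41) = 12*(1 + 12/41) = 12*(53/41) = 636/41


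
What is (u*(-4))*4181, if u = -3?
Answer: 50172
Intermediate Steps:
(u*(-4))*4181 = -3*(-4)*4181 = 12*4181 = 50172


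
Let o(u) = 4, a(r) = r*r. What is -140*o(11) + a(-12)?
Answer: -416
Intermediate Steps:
a(r) = r²
-140*o(11) + a(-12) = -140*4 + (-12)² = -560 + 144 = -416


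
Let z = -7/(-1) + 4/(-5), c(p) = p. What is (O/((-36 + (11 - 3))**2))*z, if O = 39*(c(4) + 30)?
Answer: 20553/1960 ≈ 10.486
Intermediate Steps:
z = 31/5 (z = -7*(-1) + 4*(-1/5) = 7 - 4/5 = 31/5 ≈ 6.2000)
O = 1326 (O = 39*(4 + 30) = 39*34 = 1326)
(O/((-36 + (11 - 3))**2))*z = (1326/((-36 + (11 - 3))**2))*(31/5) = (1326/((-36 + 8)**2))*(31/5) = (1326/((-28)**2))*(31/5) = (1326/784)*(31/5) = (1326*(1/784))*(31/5) = (663/392)*(31/5) = 20553/1960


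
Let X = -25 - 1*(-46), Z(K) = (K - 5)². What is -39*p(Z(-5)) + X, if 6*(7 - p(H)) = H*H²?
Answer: 6499748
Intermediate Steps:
Z(K) = (-5 + K)²
p(H) = 7 - H³/6 (p(H) = 7 - H*H²/6 = 7 - H³/6)
X = 21 (X = -25 + 46 = 21)
-39*p(Z(-5)) + X = -39*(7 - (-5 - 5)⁶/6) + 21 = -39*(7 - ((-10)²)³/6) + 21 = -39*(7 - ⅙*100³) + 21 = -39*(7 - ⅙*1000000) + 21 = -39*(7 - 500000/3) + 21 = -39*(-499979/3) + 21 = 6499727 + 21 = 6499748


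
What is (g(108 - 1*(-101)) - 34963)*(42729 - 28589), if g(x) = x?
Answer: -491421560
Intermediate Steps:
(g(108 - 1*(-101)) - 34963)*(42729 - 28589) = ((108 - 1*(-101)) - 34963)*(42729 - 28589) = ((108 + 101) - 34963)*14140 = (209 - 34963)*14140 = -34754*14140 = -491421560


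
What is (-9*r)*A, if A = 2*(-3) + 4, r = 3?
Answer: 54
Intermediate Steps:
A = -2 (A = -6 + 4 = -2)
(-9*r)*A = -9*3*(-2) = -27*(-2) = 54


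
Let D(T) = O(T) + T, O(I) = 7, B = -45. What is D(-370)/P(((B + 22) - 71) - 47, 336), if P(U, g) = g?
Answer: -121/112 ≈ -1.0804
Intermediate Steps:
D(T) = 7 + T
D(-370)/P(((B + 22) - 71) - 47, 336) = (7 - 370)/336 = -363*1/336 = -121/112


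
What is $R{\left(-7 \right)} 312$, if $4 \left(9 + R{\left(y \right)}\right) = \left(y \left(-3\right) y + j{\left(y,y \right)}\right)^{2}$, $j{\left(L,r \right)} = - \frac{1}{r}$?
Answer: $\frac{82291560}{49} \approx 1.6794 \cdot 10^{6}$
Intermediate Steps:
$R{\left(y \right)} = -9 + \frac{\left(- \frac{1}{y} - 3 y^{2}\right)^{2}}{4}$ ($R{\left(y \right)} = -9 + \frac{\left(y \left(-3\right) y - \frac{1}{y}\right)^{2}}{4} = -9 + \frac{\left(- 3 y y - \frac{1}{y}\right)^{2}}{4} = -9 + \frac{\left(- 3 y^{2} - \frac{1}{y}\right)^{2}}{4} = -9 + \frac{\left(- \frac{1}{y} - 3 y^{2}\right)^{2}}{4}$)
$R{\left(-7 \right)} 312 = \left(-9 + \frac{\left(1 + 3 \left(-7\right)^{3}\right)^{2}}{4 \cdot 49}\right) 312 = \left(-9 + \frac{1}{4} \cdot \frac{1}{49} \left(1 + 3 \left(-343\right)\right)^{2}\right) 312 = \left(-9 + \frac{1}{4} \cdot \frac{1}{49} \left(1 - 1029\right)^{2}\right) 312 = \left(-9 + \frac{1}{4} \cdot \frac{1}{49} \left(-1028\right)^{2}\right) 312 = \left(-9 + \frac{1}{4} \cdot \frac{1}{49} \cdot 1056784\right) 312 = \left(-9 + \frac{264196}{49}\right) 312 = \frac{263755}{49} \cdot 312 = \frac{82291560}{49}$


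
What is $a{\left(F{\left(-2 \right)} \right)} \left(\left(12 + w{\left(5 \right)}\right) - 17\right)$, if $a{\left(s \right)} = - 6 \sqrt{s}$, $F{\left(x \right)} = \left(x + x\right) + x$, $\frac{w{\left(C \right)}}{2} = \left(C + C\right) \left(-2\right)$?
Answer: $270 i \sqrt{6} \approx 661.36 i$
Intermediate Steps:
$w{\left(C \right)} = - 8 C$ ($w{\left(C \right)} = 2 \left(C + C\right) \left(-2\right) = 2 \cdot 2 C \left(-2\right) = 2 \left(- 4 C\right) = - 8 C$)
$F{\left(x \right)} = 3 x$ ($F{\left(x \right)} = 2 x + x = 3 x$)
$a{\left(F{\left(-2 \right)} \right)} \left(\left(12 + w{\left(5 \right)}\right) - 17\right) = - 6 \sqrt{3 \left(-2\right)} \left(\left(12 - 40\right) - 17\right) = - 6 \sqrt{-6} \left(\left(12 - 40\right) - 17\right) = - 6 i \sqrt{6} \left(-28 - 17\right) = - 6 i \sqrt{6} \left(-45\right) = 270 i \sqrt{6}$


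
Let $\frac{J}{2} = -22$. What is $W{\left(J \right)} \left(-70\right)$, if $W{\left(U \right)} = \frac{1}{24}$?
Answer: $- \frac{35}{12} \approx -2.9167$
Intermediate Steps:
$J = -44$ ($J = 2 \left(-22\right) = -44$)
$W{\left(U \right)} = \frac{1}{24}$
$W{\left(J \right)} \left(-70\right) = \frac{1}{24} \left(-70\right) = - \frac{35}{12}$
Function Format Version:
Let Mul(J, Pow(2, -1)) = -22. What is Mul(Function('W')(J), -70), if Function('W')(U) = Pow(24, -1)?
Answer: Rational(-35, 12) ≈ -2.9167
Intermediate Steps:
J = -44 (J = Mul(2, -22) = -44)
Function('W')(U) = Rational(1, 24)
Mul(Function('W')(J), -70) = Mul(Rational(1, 24), -70) = Rational(-35, 12)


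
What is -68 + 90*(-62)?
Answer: -5648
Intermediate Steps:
-68 + 90*(-62) = -68 - 5580 = -5648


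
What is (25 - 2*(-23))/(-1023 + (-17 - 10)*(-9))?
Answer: -71/780 ≈ -0.091026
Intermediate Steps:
(25 - 2*(-23))/(-1023 + (-17 - 10)*(-9)) = (25 + 46)/(-1023 - 27*(-9)) = 71/(-1023 + 243) = 71/(-780) = 71*(-1/780) = -71/780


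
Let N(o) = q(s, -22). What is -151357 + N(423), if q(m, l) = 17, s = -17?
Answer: -151340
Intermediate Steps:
N(o) = 17
-151357 + N(423) = -151357 + 17 = -151340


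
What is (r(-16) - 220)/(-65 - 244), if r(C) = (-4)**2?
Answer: 68/103 ≈ 0.66019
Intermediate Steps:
r(C) = 16
(r(-16) - 220)/(-65 - 244) = (16 - 220)/(-65 - 244) = -204/(-309) = -204*(-1/309) = 68/103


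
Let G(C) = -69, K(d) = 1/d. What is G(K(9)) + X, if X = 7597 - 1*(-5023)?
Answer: 12551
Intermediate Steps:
X = 12620 (X = 7597 + 5023 = 12620)
G(K(9)) + X = -69 + 12620 = 12551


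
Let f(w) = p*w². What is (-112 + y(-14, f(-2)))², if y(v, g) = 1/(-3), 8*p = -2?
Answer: 113569/9 ≈ 12619.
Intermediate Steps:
p = -¼ (p = (⅛)*(-2) = -¼ ≈ -0.25000)
f(w) = -w²/4
y(v, g) = -⅓
(-112 + y(-14, f(-2)))² = (-112 - ⅓)² = (-337/3)² = 113569/9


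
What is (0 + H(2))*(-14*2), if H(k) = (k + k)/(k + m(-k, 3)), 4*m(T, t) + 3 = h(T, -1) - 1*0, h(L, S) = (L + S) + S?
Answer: -448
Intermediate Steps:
h(L, S) = L + 2*S
m(T, t) = -5/4 + T/4 (m(T, t) = -¾ + ((T + 2*(-1)) - 1*0)/4 = -¾ + ((T - 2) + 0)/4 = -¾ + ((-2 + T) + 0)/4 = -¾ + (-2 + T)/4 = -¾ + (-½ + T/4) = -5/4 + T/4)
H(k) = 2*k/(-5/4 + 3*k/4) (H(k) = (k + k)/(k + (-5/4 + (-k)/4)) = (2*k)/(k + (-5/4 - k/4)) = (2*k)/(-5/4 + 3*k/4) = 2*k/(-5/4 + 3*k/4))
(0 + H(2))*(-14*2) = (0 + 8*2/(-5 + 3*2))*(-14*2) = (0 + 8*2/(-5 + 6))*(-28) = (0 + 8*2/1)*(-28) = (0 + 8*2*1)*(-28) = (0 + 16)*(-28) = 16*(-28) = -448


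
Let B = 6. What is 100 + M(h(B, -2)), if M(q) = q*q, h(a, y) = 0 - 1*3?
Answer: 109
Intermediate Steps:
h(a, y) = -3 (h(a, y) = 0 - 3 = -3)
M(q) = q²
100 + M(h(B, -2)) = 100 + (-3)² = 100 + 9 = 109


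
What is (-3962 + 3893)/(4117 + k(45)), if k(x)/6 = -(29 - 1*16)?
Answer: -69/4039 ≈ -0.017083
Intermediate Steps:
k(x) = -78 (k(x) = 6*(-(29 - 1*16)) = 6*(-(29 - 16)) = 6*(-1*13) = 6*(-13) = -78)
(-3962 + 3893)/(4117 + k(45)) = (-3962 + 3893)/(4117 - 78) = -69/4039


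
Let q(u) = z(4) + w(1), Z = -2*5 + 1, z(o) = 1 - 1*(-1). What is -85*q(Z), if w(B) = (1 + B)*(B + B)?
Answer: -510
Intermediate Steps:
w(B) = 2*B*(1 + B) (w(B) = (1 + B)*(2*B) = 2*B*(1 + B))
z(o) = 2 (z(o) = 1 + 1 = 2)
Z = -9 (Z = -10 + 1 = -9)
q(u) = 6 (q(u) = 2 + 2*1*(1 + 1) = 2 + 2*1*2 = 2 + 4 = 6)
-85*q(Z) = -85*6 = -510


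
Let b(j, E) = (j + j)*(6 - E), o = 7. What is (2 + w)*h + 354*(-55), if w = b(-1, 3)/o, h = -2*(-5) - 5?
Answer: -136250/7 ≈ -19464.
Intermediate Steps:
h = 5 (h = 10 - 5 = 5)
b(j, E) = 2*j*(6 - E) (b(j, E) = (2*j)*(6 - E) = 2*j*(6 - E))
w = -6/7 (w = (2*(-1)*(6 - 1*3))/7 = (2*(-1)*(6 - 3))*(1/7) = (2*(-1)*3)*(1/7) = -6*1/7 = -6/7 ≈ -0.85714)
(2 + w)*h + 354*(-55) = (2 - 6/7)*5 + 354*(-55) = (8/7)*5 - 19470 = 40/7 - 19470 = -136250/7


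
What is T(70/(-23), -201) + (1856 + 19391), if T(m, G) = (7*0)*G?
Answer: 21247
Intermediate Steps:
T(m, G) = 0 (T(m, G) = 0*G = 0)
T(70/(-23), -201) + (1856 + 19391) = 0 + (1856 + 19391) = 0 + 21247 = 21247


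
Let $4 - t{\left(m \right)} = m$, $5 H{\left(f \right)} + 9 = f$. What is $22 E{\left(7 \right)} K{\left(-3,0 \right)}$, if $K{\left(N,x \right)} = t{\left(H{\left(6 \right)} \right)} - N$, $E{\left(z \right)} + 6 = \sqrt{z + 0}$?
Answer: $- \frac{5016}{5} + \frac{836 \sqrt{7}}{5} \approx -560.83$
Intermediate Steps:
$H{\left(f \right)} = - \frac{9}{5} + \frac{f}{5}$
$t{\left(m \right)} = 4 - m$
$E{\left(z \right)} = -6 + \sqrt{z}$ ($E{\left(z \right)} = -6 + \sqrt{z + 0} = -6 + \sqrt{z}$)
$K{\left(N,x \right)} = \frac{23}{5} - N$ ($K{\left(N,x \right)} = \left(4 - \left(- \frac{9}{5} + \frac{1}{5} \cdot 6\right)\right) - N = \left(4 - \left(- \frac{9}{5} + \frac{6}{5}\right)\right) - N = \left(4 - - \frac{3}{5}\right) - N = \left(4 + \frac{3}{5}\right) - N = \frac{23}{5} - N$)
$22 E{\left(7 \right)} K{\left(-3,0 \right)} = 22 \left(-6 + \sqrt{7}\right) \left(\frac{23}{5} - -3\right) = \left(-132 + 22 \sqrt{7}\right) \left(\frac{23}{5} + 3\right) = \left(-132 + 22 \sqrt{7}\right) \frac{38}{5} = - \frac{5016}{5} + \frac{836 \sqrt{7}}{5}$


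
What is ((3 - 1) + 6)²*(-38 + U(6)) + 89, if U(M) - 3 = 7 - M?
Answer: -2087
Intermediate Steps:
U(M) = 10 - M (U(M) = 3 + (7 - M) = 10 - M)
((3 - 1) + 6)²*(-38 + U(6)) + 89 = ((3 - 1) + 6)²*(-38 + (10 - 1*6)) + 89 = (2 + 6)²*(-38 + (10 - 6)) + 89 = 8²*(-38 + 4) + 89 = 64*(-34) + 89 = -2176 + 89 = -2087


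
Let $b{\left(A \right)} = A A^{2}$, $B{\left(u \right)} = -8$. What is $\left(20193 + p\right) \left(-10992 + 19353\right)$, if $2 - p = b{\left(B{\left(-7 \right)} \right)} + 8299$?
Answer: $103743288$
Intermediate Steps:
$b{\left(A \right)} = A^{3}$
$p = -7785$ ($p = 2 - \left(\left(-8\right)^{3} + 8299\right) = 2 - \left(-512 + 8299\right) = 2 - 7787 = -7785$)
$\left(20193 + p\right) \left(-10992 + 19353\right) = \left(20193 - 7785\right) \left(-10992 + 19353\right) = 12408 \cdot 8361 = 103743288$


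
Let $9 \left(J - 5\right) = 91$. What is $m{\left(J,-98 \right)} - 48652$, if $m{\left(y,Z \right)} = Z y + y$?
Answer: $- \frac{451060}{9} \approx -50118.0$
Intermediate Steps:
$J = \frac{136}{9}$ ($J = 5 + \frac{1}{9} \cdot 91 = 5 + \frac{91}{9} = \frac{136}{9} \approx 15.111$)
$m{\left(y,Z \right)} = y + Z y$
$m{\left(J,-98 \right)} - 48652 = \frac{136 \left(1 - 98\right)}{9} - 48652 = \frac{136}{9} \left(-97\right) - 48652 = - \frac{13192}{9} - 48652 = - \frac{451060}{9}$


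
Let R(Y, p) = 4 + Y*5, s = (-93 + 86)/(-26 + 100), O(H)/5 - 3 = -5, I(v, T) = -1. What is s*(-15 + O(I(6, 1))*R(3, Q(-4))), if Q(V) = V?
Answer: 1435/74 ≈ 19.392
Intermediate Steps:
O(H) = -10 (O(H) = 15 + 5*(-5) = 15 - 25 = -10)
s = -7/74 ≈ -0.094595
R(Y, p) = 4 + 5*Y
s*(-15 + O(I(6, 1))*R(3, Q(-4))) = -7*(-15 - 10*(4 + 5*3))/74 = -7*(-15 - 10*(4 + 15))/74 = -7*(-15 - 10*19)/74 = -7*(-15 - 190)/74 = -7/74*(-205) = 1435/74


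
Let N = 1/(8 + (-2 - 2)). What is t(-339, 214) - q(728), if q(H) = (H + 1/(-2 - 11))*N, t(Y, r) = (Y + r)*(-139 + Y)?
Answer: 3097537/52 ≈ 59568.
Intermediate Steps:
t(Y, r) = (-139 + Y)*(Y + r)
N = ¼ (N = 1/(8 - 4) = 1/4 = ¼ ≈ 0.25000)
q(H) = -1/52 + H/4 (q(H) = (H + 1/(-2 - 11))*(¼) = (H + 1/(-13))*(¼) = (H - 1/13)*(¼) = (-1/13 + H)*(¼) = -1/52 + H/4)
t(-339, 214) - q(728) = ((-339)² - 139*(-339) - 139*214 - 339*214) - (-1/52 + (¼)*728) = (114921 + 47121 - 29746 - 72546) - (-1/52 + 182) = 59750 - 1*9463/52 = 59750 - 9463/52 = 3097537/52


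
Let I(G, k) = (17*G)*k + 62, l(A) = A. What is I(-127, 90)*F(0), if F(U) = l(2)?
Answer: -388496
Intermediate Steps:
F(U) = 2
I(G, k) = 62 + 17*G*k (I(G, k) = 17*G*k + 62 = 62 + 17*G*k)
I(-127, 90)*F(0) = (62 + 17*(-127)*90)*2 = (62 - 194310)*2 = -194248*2 = -388496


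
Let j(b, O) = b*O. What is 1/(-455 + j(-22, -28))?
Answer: 1/161 ≈ 0.0062112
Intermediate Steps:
j(b, O) = O*b
1/(-455 + j(-22, -28)) = 1/(-455 - 28*(-22)) = 1/(-455 + 616) = 1/161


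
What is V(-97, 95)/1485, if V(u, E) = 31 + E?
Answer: 14/165 ≈ 0.084849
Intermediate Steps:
V(-97, 95)/1485 = (31 + 95)/1485 = 126*(1/1485) = 14/165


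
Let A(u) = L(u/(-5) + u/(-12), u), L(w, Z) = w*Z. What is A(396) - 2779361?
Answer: -14118961/5 ≈ -2.8238e+6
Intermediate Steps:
L(w, Z) = Z*w
A(u) = -17*u²/60 (A(u) = u*(u/(-5) + u/(-12)) = u*(u*(-⅕) + u*(-1/12)) = u*(-u/5 - u/12) = u*(-17*u/60) = -17*u²/60)
A(396) - 2779361 = -17/60*396² - 2779361 = -17/60*156816 - 2779361 = -222156/5 - 2779361 = -14118961/5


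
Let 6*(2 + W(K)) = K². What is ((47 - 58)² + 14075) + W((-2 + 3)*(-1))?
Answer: 85165/6 ≈ 14194.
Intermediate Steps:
W(K) = -2 + K²/6
((47 - 58)² + 14075) + W((-2 + 3)*(-1)) = ((47 - 58)² + 14075) + (-2 + ((-2 + 3)*(-1))²/6) = ((-11)² + 14075) + (-2 + (1*(-1))²/6) = (121 + 14075) + (-2 + (⅙)*(-1)²) = 14196 + (-2 + (⅙)*1) = 14196 + (-2 + ⅙) = 14196 - 11/6 = 85165/6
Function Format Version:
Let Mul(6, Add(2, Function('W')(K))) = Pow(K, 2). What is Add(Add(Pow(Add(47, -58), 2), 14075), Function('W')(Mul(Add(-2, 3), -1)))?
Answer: Rational(85165, 6) ≈ 14194.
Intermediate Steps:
Function('W')(K) = Add(-2, Mul(Rational(1, 6), Pow(K, 2)))
Add(Add(Pow(Add(47, -58), 2), 14075), Function('W')(Mul(Add(-2, 3), -1))) = Add(Add(Pow(Add(47, -58), 2), 14075), Add(-2, Mul(Rational(1, 6), Pow(Mul(Add(-2, 3), -1), 2)))) = Add(Add(Pow(-11, 2), 14075), Add(-2, Mul(Rational(1, 6), Pow(Mul(1, -1), 2)))) = Add(Add(121, 14075), Add(-2, Mul(Rational(1, 6), Pow(-1, 2)))) = Add(14196, Add(-2, Mul(Rational(1, 6), 1))) = Add(14196, Add(-2, Rational(1, 6))) = Add(14196, Rational(-11, 6)) = Rational(85165, 6)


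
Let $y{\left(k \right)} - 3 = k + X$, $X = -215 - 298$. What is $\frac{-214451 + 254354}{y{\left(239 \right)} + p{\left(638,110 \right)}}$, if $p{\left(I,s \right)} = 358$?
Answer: $\frac{13301}{29} \approx 458.66$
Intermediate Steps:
$X = -513$
$y{\left(k \right)} = -510 + k$ ($y{\left(k \right)} = 3 + \left(k - 513\right) = 3 + \left(-513 + k\right) = -510 + k$)
$\frac{-214451 + 254354}{y{\left(239 \right)} + p{\left(638,110 \right)}} = \frac{-214451 + 254354}{\left(-510 + 239\right) + 358} = \frac{39903}{-271 + 358} = \frac{39903}{87} = 39903 \cdot \frac{1}{87} = \frac{13301}{29}$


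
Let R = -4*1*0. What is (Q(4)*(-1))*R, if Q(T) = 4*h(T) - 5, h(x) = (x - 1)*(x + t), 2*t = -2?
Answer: 0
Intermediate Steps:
t = -1 (t = (½)*(-2) = -1)
h(x) = (-1 + x)² (h(x) = (x - 1)*(x - 1) = (-1 + x)*(-1 + x) = (-1 + x)²)
Q(T) = -1 - 8*T + 4*T² (Q(T) = 4*(1 + T² - 2*T) - 5 = (4 - 8*T + 4*T²) - 5 = -1 - 8*T + 4*T²)
R = 0 (R = -4*0 = 0)
(Q(4)*(-1))*R = ((-1 - 8*4 + 4*4²)*(-1))*0 = ((-1 - 32 + 4*16)*(-1))*0 = ((-1 - 32 + 64)*(-1))*0 = (31*(-1))*0 = -31*0 = 0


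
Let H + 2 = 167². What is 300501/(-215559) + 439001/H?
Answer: 9583393908/667921537 ≈ 14.348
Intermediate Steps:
H = 27887 (H = -2 + 167² = -2 + 27889 = 27887)
300501/(-215559) + 439001/H = 300501/(-215559) + 439001/27887 = 300501*(-1/215559) + 439001*(1/27887) = -33389/23951 + 439001/27887 = 9583393908/667921537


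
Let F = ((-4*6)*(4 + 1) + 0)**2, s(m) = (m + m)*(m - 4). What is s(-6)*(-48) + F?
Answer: 8640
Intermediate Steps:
s(m) = 2*m*(-4 + m) (s(m) = (2*m)*(-4 + m) = 2*m*(-4 + m))
F = 14400 (F = (-24*5 + 0)**2 = (-120 + 0)**2 = (-120)**2 = 14400)
s(-6)*(-48) + F = (2*(-6)*(-4 - 6))*(-48) + 14400 = (2*(-6)*(-10))*(-48) + 14400 = 120*(-48) + 14400 = -5760 + 14400 = 8640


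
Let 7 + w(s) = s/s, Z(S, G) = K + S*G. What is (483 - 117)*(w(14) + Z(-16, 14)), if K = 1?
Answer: -83814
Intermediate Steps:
Z(S, G) = 1 + G*S (Z(S, G) = 1 + S*G = 1 + G*S)
w(s) = -6 (w(s) = -7 + s/s = -7 + 1 = -6)
(483 - 117)*(w(14) + Z(-16, 14)) = (483 - 117)*(-6 + (1 + 14*(-16))) = 366*(-6 + (1 - 224)) = 366*(-6 - 223) = 366*(-229) = -83814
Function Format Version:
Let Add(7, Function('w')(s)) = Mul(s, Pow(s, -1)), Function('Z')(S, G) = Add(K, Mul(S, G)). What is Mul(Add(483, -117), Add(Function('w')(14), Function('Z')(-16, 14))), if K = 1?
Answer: -83814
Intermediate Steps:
Function('Z')(S, G) = Add(1, Mul(G, S)) (Function('Z')(S, G) = Add(1, Mul(S, G)) = Add(1, Mul(G, S)))
Function('w')(s) = -6 (Function('w')(s) = Add(-7, Mul(s, Pow(s, -1))) = Add(-7, 1) = -6)
Mul(Add(483, -117), Add(Function('w')(14), Function('Z')(-16, 14))) = Mul(Add(483, -117), Add(-6, Add(1, Mul(14, -16)))) = Mul(366, Add(-6, Add(1, -224))) = Mul(366, Add(-6, -223)) = Mul(366, -229) = -83814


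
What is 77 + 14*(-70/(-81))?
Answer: 7217/81 ≈ 89.099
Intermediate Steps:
77 + 14*(-70/(-81)) = 77 + 14*(-70*(-1/81)) = 77 + 14*(70/81) = 77 + 980/81 = 7217/81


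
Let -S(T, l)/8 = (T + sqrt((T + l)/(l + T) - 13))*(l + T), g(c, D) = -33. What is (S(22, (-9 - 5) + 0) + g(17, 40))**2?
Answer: 2027329 + 368896*I*sqrt(3) ≈ 2.0273e+6 + 6.3895e+5*I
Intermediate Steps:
S(T, l) = -8*(T + l)*(T + 2*I*sqrt(3)) (S(T, l) = -8*(T + sqrt((T + l)/(l + T) - 13))*(l + T) = -8*(T + sqrt((T + l)/(T + l) - 13))*(T + l) = -8*(T + sqrt(1 - 13))*(T + l) = -8*(T + sqrt(-12))*(T + l) = -8*(T + 2*I*sqrt(3))*(T + l) = -8*(T + l)*(T + 2*I*sqrt(3)))
(S(22, (-9 - 5) + 0) + g(17, 40))**2 = ((-8*22**2 - 8*22*((-9 - 5) + 0) - 16*I*22*sqrt(3) - 16*I*((-9 - 5) + 0)*sqrt(3)) - 33)**2 = ((-8*484 - 8*22*(-14 + 0) - 352*I*sqrt(3) - 16*I*(-14 + 0)*sqrt(3)) - 33)**2 = ((-3872 - 8*22*(-14) - 352*I*sqrt(3) - 16*I*(-14)*sqrt(3)) - 33)**2 = ((-3872 + 2464 - 352*I*sqrt(3) + 224*I*sqrt(3)) - 33)**2 = ((-1408 - 128*I*sqrt(3)) - 33)**2 = (-1441 - 128*I*sqrt(3))**2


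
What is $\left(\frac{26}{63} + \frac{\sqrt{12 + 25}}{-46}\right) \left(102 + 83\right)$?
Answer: $\frac{4810}{63} - \frac{185 \sqrt{37}}{46} \approx 51.886$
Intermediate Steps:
$\left(\frac{26}{63} + \frac{\sqrt{12 + 25}}{-46}\right) \left(102 + 83\right) = \left(26 \cdot \frac{1}{63} + \sqrt{37} \left(- \frac{1}{46}\right)\right) 185 = \left(\frac{26}{63} - \frac{\sqrt{37}}{46}\right) 185 = \frac{4810}{63} - \frac{185 \sqrt{37}}{46}$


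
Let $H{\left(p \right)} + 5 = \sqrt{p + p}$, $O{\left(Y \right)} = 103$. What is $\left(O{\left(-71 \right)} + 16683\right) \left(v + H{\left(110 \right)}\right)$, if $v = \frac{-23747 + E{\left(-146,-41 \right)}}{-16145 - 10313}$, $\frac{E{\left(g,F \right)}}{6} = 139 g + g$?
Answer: $\frac{118316121}{13229} + 33572 \sqrt{55} \approx 2.5792 \cdot 10^{5}$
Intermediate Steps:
$E{\left(g,F \right)} = 840 g$ ($E{\left(g,F \right)} = 6 \left(139 g + g\right) = 6 \cdot 140 g = 840 g$)
$H{\left(p \right)} = -5 + \sqrt{2} \sqrt{p}$ ($H{\left(p \right)} = -5 + \sqrt{p + p} = -5 + \sqrt{2 p} = -5 + \sqrt{2} \sqrt{p}$)
$v = \frac{146387}{26458}$ ($v = \frac{-23747 + 840 \left(-146\right)}{-16145 - 10313} = \frac{-23747 - 122640}{-26458} = \left(-146387\right) \left(- \frac{1}{26458}\right) = \frac{146387}{26458} \approx 5.5328$)
$\left(O{\left(-71 \right)} + 16683\right) \left(v + H{\left(110 \right)}\right) = \left(103 + 16683\right) \left(\frac{146387}{26458} - \left(5 - \sqrt{2} \sqrt{110}\right)\right) = 16786 \left(\frac{146387}{26458} - \left(5 - 2 \sqrt{55}\right)\right) = 16786 \left(\frac{14097}{26458} + 2 \sqrt{55}\right) = \frac{118316121}{13229} + 33572 \sqrt{55}$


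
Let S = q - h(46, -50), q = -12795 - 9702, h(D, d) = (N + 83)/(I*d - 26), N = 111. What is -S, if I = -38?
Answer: 21079786/937 ≈ 22497.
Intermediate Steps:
h(D, d) = 194/(-26 - 38*d) (h(D, d) = (111 + 83)/(-38*d - 26) = 194/(-26 - 38*d))
q = -22497
S = -21079786/937 (S = -22497 - (-97)/(13 + 19*(-50)) = -22497 - (-97)/(13 - 950) = -22497 - (-97)/(-937) = -22497 - (-97)*(-1)/937 = -22497 - 1*97/937 = -22497 - 97/937 = -21079786/937 ≈ -22497.)
-S = -1*(-21079786/937) = 21079786/937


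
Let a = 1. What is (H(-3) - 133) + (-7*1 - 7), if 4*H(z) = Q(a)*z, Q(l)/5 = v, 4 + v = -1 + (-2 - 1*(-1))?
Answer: -249/2 ≈ -124.50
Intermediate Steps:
v = -6 (v = -4 + (-1 + (-2 - 1*(-1))) = -4 + (-1 + (-2 + 1)) = -4 + (-1 - 1) = -4 - 2 = -6)
Q(l) = -30 (Q(l) = 5*(-6) = -30)
H(z) = -15*z/2 (H(z) = (-30*z)/4 = -15*z/2)
(H(-3) - 133) + (-7*1 - 7) = (-15/2*(-3) - 133) + (-7*1 - 7) = (45/2 - 133) + (-7 - 7) = -221/2 - 14 = -249/2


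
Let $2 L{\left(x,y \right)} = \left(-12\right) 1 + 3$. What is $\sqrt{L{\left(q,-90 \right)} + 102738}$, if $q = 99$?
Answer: $\frac{\sqrt{410934}}{2} \approx 320.52$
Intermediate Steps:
$L{\left(x,y \right)} = - \frac{9}{2}$ ($L{\left(x,y \right)} = \frac{\left(-12\right) 1 + 3}{2} = \frac{-12 + 3}{2} = \frac{1}{2} \left(-9\right) = - \frac{9}{2}$)
$\sqrt{L{\left(q,-90 \right)} + 102738} = \sqrt{- \frac{9}{2} + 102738} = \sqrt{\frac{205467}{2}} = \frac{\sqrt{410934}}{2}$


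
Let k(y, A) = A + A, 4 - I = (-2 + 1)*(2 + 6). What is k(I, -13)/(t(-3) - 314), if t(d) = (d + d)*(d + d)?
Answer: 13/139 ≈ 0.093525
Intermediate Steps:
I = 12 (I = 4 - (-2 + 1)*(2 + 6) = 4 - (-1)*8 = 4 - 1*(-8) = 4 + 8 = 12)
k(y, A) = 2*A
t(d) = 4*d² (t(d) = (2*d)*(2*d) = 4*d²)
k(I, -13)/(t(-3) - 314) = (2*(-13))/(4*(-3)² - 314) = -26/(4*9 - 314) = -26/(36 - 314) = -26/(-278) = -26*(-1/278) = 13/139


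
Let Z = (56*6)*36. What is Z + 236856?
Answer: 248952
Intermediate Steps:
Z = 12096 (Z = 336*36 = 12096)
Z + 236856 = 12096 + 236856 = 248952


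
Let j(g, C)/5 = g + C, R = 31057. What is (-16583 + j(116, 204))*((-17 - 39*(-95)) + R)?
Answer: -520584335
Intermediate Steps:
j(g, C) = 5*C + 5*g (j(g, C) = 5*(g + C) = 5*(C + g) = 5*C + 5*g)
(-16583 + j(116, 204))*((-17 - 39*(-95)) + R) = (-16583 + (5*204 + 5*116))*((-17 - 39*(-95)) + 31057) = (-16583 + (1020 + 580))*((-17 + 3705) + 31057) = (-16583 + 1600)*(3688 + 31057) = -14983*34745 = -520584335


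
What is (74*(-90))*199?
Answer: -1325340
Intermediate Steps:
(74*(-90))*199 = -6660*199 = -1325340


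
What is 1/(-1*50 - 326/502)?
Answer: -251/12713 ≈ -0.019744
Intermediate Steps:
1/(-1*50 - 326/502) = 1/(-50 - 326*1/502) = 1/(-50 - 163/251) = 1/(-12713/251) = -251/12713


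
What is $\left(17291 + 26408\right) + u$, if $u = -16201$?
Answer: $27498$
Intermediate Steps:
$\left(17291 + 26408\right) + u = \left(17291 + 26408\right) - 16201 = 43699 - 16201 = 27498$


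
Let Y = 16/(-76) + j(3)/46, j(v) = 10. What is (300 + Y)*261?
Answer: 34217883/437 ≈ 78302.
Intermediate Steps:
Y = 3/437 (Y = 16/(-76) + 10/46 = 16*(-1/76) + 10*(1/46) = -4/19 + 5/23 = 3/437 ≈ 0.0068650)
(300 + Y)*261 = (300 + 3/437)*261 = (131103/437)*261 = 34217883/437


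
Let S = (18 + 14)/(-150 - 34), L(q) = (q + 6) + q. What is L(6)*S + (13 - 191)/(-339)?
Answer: -20314/7797 ≈ -2.6054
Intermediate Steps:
L(q) = 6 + 2*q (L(q) = (6 + q) + q = 6 + 2*q)
S = -4/23 (S = 32/(-184) = 32*(-1/184) = -4/23 ≈ -0.17391)
L(6)*S + (13 - 191)/(-339) = (6 + 2*6)*(-4/23) + (13 - 191)/(-339) = (6 + 12)*(-4/23) - 178*(-1/339) = 18*(-4/23) + 178/339 = -72/23 + 178/339 = -20314/7797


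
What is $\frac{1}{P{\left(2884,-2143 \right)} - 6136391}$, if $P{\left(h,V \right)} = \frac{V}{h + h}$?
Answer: $- \frac{5768}{35394705431} \approx -1.6296 \cdot 10^{-7}$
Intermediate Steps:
$P{\left(h,V \right)} = \frac{V}{2 h}$
$\frac{1}{P{\left(2884,-2143 \right)} - 6136391} = \frac{1}{\frac{1}{2} \left(-2143\right) \frac{1}{2884} - 6136391} = \frac{1}{- \frac{2143}{5768} - 6136391} = \frac{1}{- \frac{35394705431}{5768}} = - \frac{5768}{35394705431}$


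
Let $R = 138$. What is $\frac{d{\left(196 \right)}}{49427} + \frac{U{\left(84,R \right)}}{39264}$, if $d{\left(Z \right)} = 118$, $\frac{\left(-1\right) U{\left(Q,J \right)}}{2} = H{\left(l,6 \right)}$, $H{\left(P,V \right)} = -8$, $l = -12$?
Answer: $\frac{338999}{121293858} \approx 0.0027949$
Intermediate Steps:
$U{\left(Q,J \right)} = 16$ ($U{\left(Q,J \right)} = \left(-2\right) \left(-8\right) = 16$)
$\frac{d{\left(196 \right)}}{49427} + \frac{U{\left(84,R \right)}}{39264} = \frac{118}{49427} + \frac{16}{39264} = 118 \cdot \frac{1}{49427} + 16 \cdot \frac{1}{39264} = \frac{118}{49427} + \frac{1}{2454} = \frac{338999}{121293858}$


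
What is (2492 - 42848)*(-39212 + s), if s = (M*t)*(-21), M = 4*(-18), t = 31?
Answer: -309126960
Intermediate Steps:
M = -72
s = 46872 (s = -72*31*(-21) = -2232*(-21) = 46872)
(2492 - 42848)*(-39212 + s) = (2492 - 42848)*(-39212 + 46872) = -40356*7660 = -309126960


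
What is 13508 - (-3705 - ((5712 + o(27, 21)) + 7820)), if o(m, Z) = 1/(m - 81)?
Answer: 1660229/54 ≈ 30745.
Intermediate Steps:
o(m, Z) = 1/(-81 + m)
13508 - (-3705 - ((5712 + o(27, 21)) + 7820)) = 13508 - (-3705 - ((5712 + 1/(-81 + 27)) + 7820)) = 13508 - (-3705 - ((5712 + 1/(-54)) + 7820)) = 13508 - (-3705 - ((5712 - 1/54) + 7820)) = 13508 - (-3705 - (308447/54 + 7820)) = 13508 - (-3705 - 1*730727/54) = 13508 - (-3705 - 730727/54) = 13508 - 1*(-930797/54) = 13508 + 930797/54 = 1660229/54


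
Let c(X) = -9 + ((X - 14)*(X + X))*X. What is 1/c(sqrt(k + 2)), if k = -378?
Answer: 10519/323278865 + 1504*I*sqrt(94)/323278865 ≈ 3.2538e-5 + 4.5106e-5*I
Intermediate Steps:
c(X) = -9 + 2*X**2*(-14 + X) (c(X) = -9 + ((-14 + X)*(2*X))*X = -9 + (2*X*(-14 + X))*X = -9 + 2*X**2*(-14 + X))
1/c(sqrt(k + 2)) = 1/(-9 - 28*(sqrt(-378 + 2))**2 + 2*(sqrt(-378 + 2))**3) = 1/(-9 - 28*(sqrt(-376))**2 + 2*(sqrt(-376))**3) = 1/(-9 - 28*(2*I*sqrt(94))**2 + 2*(2*I*sqrt(94))**3) = 1/(-9 - 28*(-376) + 2*(-752*I*sqrt(94))) = 1/(-9 + 10528 - 1504*I*sqrt(94)) = 1/(10519 - 1504*I*sqrt(94))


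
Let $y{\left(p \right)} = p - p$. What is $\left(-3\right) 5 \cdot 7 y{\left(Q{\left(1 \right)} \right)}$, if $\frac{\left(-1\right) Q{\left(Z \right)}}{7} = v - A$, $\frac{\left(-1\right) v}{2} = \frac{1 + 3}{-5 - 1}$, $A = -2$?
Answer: $0$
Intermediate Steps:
$v = \frac{4}{3}$ ($v = - 2 \frac{1 + 3}{-5 - 1} = - 2 \frac{4}{-6} = - 2 \cdot 4 \left(- \frac{1}{6}\right) = \left(-2\right) \left(- \frac{2}{3}\right) = \frac{4}{3} \approx 1.3333$)
$Q{\left(Z \right)} = - \frac{70}{3}$ ($Q{\left(Z \right)} = - 7 \left(\frac{4}{3} - -2\right) = - 7 \left(\frac{4}{3} + 2\right) = \left(-7\right) \frac{10}{3} = - \frac{70}{3}$)
$y{\left(p \right)} = 0$
$\left(-3\right) 5 \cdot 7 y{\left(Q{\left(1 \right)} \right)} = \left(-3\right) 5 \cdot 7 \cdot 0 = \left(-15\right) 7 \cdot 0 = \left(-105\right) 0 = 0$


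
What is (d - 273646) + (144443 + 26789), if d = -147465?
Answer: -249879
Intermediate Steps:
(d - 273646) + (144443 + 26789) = (-147465 - 273646) + (144443 + 26789) = -421111 + 171232 = -249879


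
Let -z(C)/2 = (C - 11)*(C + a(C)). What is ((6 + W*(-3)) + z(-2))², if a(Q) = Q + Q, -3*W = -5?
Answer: 24025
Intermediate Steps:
W = 5/3 (W = -⅓*(-5) = 5/3 ≈ 1.6667)
a(Q) = 2*Q
z(C) = -6*C*(-11 + C) (z(C) = -2*(C - 11)*(C + 2*C) = -2*(-11 + C)*3*C = -6*C*(-11 + C))
((6 + W*(-3)) + z(-2))² = ((6 + (5/3)*(-3)) + 6*(-2)*(11 - 1*(-2)))² = ((6 - 5) + 6*(-2)*(11 + 2))² = (1 + 6*(-2)*13)² = (1 - 156)² = (-155)² = 24025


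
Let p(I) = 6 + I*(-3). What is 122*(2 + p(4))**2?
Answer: 1952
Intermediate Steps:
p(I) = 6 - 3*I
122*(2 + p(4))**2 = 122*(2 + (6 - 3*4))**2 = 122*(2 + (6 - 12))**2 = 122*(2 - 6)**2 = 122*(-4)**2 = 122*16 = 1952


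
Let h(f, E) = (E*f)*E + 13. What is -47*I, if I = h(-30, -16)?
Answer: 360349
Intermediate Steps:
h(f, E) = 13 + f*E**2 (h(f, E) = f*E**2 + 13 = 13 + f*E**2)
I = -7667 (I = 13 - 30*(-16)**2 = 13 - 30*256 = 13 - 7680 = -7667)
-47*I = -47*(-7667) = 360349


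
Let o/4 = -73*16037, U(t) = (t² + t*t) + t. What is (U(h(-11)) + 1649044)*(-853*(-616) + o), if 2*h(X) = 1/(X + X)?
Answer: -1659070416348569/242 ≈ -6.8557e+12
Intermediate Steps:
h(X) = 1/(4*X) (h(X) = 1/(2*(X + X)) = 1/(2*((2*X))) = (1/(2*X))/2 = 1/(4*X))
U(t) = t + 2*t² (U(t) = (t² + t²) + t = 2*t² + t = t + 2*t²)
o = -4682804 (o = 4*(-73*16037) = 4*(-1170701) = -4682804)
(U(h(-11)) + 1649044)*(-853*(-616) + o) = (((¼)/(-11))*(1 + 2*((¼)/(-11))) + 1649044)*(-853*(-616) - 4682804) = (((¼)*(-1/11))*(1 + 2*((¼)*(-1/11))) + 1649044)*(525448 - 4682804) = (-(1 + 2*(-1/44))/44 + 1649044)*(-4157356) = (-(1 - 1/22)/44 + 1649044)*(-4157356) = (-1/44*21/22 + 1649044)*(-4157356) = (-21/968 + 1649044)*(-4157356) = (1596274571/968)*(-4157356) = -1659070416348569/242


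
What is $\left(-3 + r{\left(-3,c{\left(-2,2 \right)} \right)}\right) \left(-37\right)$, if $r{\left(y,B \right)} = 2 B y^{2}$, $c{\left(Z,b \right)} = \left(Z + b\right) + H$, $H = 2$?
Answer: $-1221$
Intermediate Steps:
$c{\left(Z,b \right)} = 2 + Z + b$ ($c{\left(Z,b \right)} = \left(Z + b\right) + 2 = 2 + Z + b$)
$r{\left(y,B \right)} = 2 B y^{2}$
$\left(-3 + r{\left(-3,c{\left(-2,2 \right)} \right)}\right) \left(-37\right) = \left(-3 + 2 \left(2 - 2 + 2\right) \left(-3\right)^{2}\right) \left(-37\right) = \left(-3 + 2 \cdot 2 \cdot 9\right) \left(-37\right) = \left(-3 + 36\right) \left(-37\right) = 33 \left(-37\right) = -1221$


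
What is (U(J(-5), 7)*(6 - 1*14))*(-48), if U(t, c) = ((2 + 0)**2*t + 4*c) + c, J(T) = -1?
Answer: 11904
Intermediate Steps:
U(t, c) = 4*t + 5*c (U(t, c) = (2**2*t + 4*c) + c = (4*t + 4*c) + c = (4*c + 4*t) + c = 4*t + 5*c)
(U(J(-5), 7)*(6 - 1*14))*(-48) = ((4*(-1) + 5*7)*(6 - 1*14))*(-48) = ((-4 + 35)*(6 - 14))*(-48) = (31*(-8))*(-48) = -248*(-48) = 11904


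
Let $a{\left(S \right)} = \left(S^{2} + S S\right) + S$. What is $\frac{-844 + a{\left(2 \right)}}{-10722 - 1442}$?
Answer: $\frac{417}{6082} \approx 0.068563$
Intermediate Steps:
$a{\left(S \right)} = S + 2 S^{2}$ ($a{\left(S \right)} = \left(S^{2} + S^{2}\right) + S = 2 S^{2} + S = S + 2 S^{2}$)
$\frac{-844 + a{\left(2 \right)}}{-10722 - 1442} = \frac{-844 + 2 \left(1 + 2 \cdot 2\right)}{-10722 - 1442} = \frac{-844 + 2 \left(1 + 4\right)}{-12164} = \left(-844 + 2 \cdot 5\right) \left(- \frac{1}{12164}\right) = \left(-844 + 10\right) \left(- \frac{1}{12164}\right) = \left(-834\right) \left(- \frac{1}{12164}\right) = \frac{417}{6082}$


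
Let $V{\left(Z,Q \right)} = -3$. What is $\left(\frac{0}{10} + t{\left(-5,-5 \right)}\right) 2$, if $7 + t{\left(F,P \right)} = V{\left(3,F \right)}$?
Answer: $-20$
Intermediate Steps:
$t{\left(F,P \right)} = -10$ ($t{\left(F,P \right)} = -7 - 3 = -10$)
$\left(\frac{0}{10} + t{\left(-5,-5 \right)}\right) 2 = \left(\frac{0}{10} - 10\right) 2 = \left(0 \cdot \frac{1}{10} - 10\right) 2 = \left(0 - 10\right) 2 = \left(-10\right) 2 = -20$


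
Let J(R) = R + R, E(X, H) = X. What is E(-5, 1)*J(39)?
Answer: -390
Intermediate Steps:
J(R) = 2*R
E(-5, 1)*J(39) = -10*39 = -5*78 = -390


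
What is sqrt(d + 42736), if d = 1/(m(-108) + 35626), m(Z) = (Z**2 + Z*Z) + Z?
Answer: sqrt(147988430993822)/58846 ≈ 206.73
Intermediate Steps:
m(Z) = Z + 2*Z**2 (m(Z) = (Z**2 + Z**2) + Z = 2*Z**2 + Z = Z + 2*Z**2)
d = 1/58846 (d = 1/(-108*(1 + 2*(-108)) + 35626) = 1/(-108*(1 - 216) + 35626) = 1/(-108*(-215) + 35626) = 1/(23220 + 35626) = 1/58846 ≈ 1.6993e-5)
sqrt(d + 42736) = sqrt(1/58846 + 42736) = sqrt(2514842657/58846) = sqrt(147988430993822)/58846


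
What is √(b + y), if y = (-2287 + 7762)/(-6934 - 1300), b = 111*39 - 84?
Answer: 9*√3552600470/8234 ≈ 65.149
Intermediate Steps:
b = 4245 (b = 4329 - 84 = 4245)
y = -5475/8234 (y = 5475/(-8234) = 5475*(-1/8234) = -5475/8234 ≈ -0.66493)
√(b + y) = √(4245 - 5475/8234) = √(34947855/8234) = 9*√3552600470/8234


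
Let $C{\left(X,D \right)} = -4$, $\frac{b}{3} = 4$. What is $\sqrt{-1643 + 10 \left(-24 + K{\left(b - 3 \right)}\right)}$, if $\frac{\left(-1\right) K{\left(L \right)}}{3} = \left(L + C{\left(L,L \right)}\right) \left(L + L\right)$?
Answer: $i \sqrt{4583} \approx 67.698 i$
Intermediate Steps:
$b = 12$ ($b = 3 \cdot 4 = 12$)
$K{\left(L \right)} = - 6 L \left(-4 + L\right)$ ($K{\left(L \right)} = - 3 \left(L - 4\right) \left(L + L\right) = - 3 \left(-4 + L\right) 2 L = - 3 \cdot 2 L \left(-4 + L\right) = - 6 L \left(-4 + L\right)$)
$\sqrt{-1643 + 10 \left(-24 + K{\left(b - 3 \right)}\right)} = \sqrt{-1643 + 10 \left(-24 + 6 \left(12 - 3\right) \left(4 - \left(12 - 3\right)\right)\right)} = \sqrt{-1643 + 10 \left(-24 + 6 \cdot 9 \left(4 - 9\right)\right)} = \sqrt{-1643 + 10 \left(-24 + 6 \cdot 9 \left(-5\right)\right)} = \sqrt{-1643 + 10 \left(-24 - 270\right)} = \sqrt{-1643 + 10 \left(-294\right)} = \sqrt{-1643 - 2940} = \sqrt{-4583} = i \sqrt{4583}$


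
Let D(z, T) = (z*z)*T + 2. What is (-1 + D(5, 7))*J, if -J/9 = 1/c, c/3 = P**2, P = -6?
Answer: -44/3 ≈ -14.667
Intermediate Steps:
c = 108 (c = 3*(-6)**2 = 3*36 = 108)
D(z, T) = 2 + T*z**2 (D(z, T) = z**2*T + 2 = T*z**2 + 2 = 2 + T*z**2)
J = -1/12 (J = -9/108 = -9*1/108 = -1/12 ≈ -0.083333)
(-1 + D(5, 7))*J = (-1 + (2 + 7*5**2))*(-1/12) = (-1 + (2 + 7*25))*(-1/12) = (-1 + (2 + 175))*(-1/12) = (-1 + 177)*(-1/12) = 176*(-1/12) = -44/3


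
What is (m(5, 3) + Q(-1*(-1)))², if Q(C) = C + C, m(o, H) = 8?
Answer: 100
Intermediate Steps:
Q(C) = 2*C
(m(5, 3) + Q(-1*(-1)))² = (8 + 2*(-1*(-1)))² = (8 + 2*1)² = (8 + 2)² = 10² = 100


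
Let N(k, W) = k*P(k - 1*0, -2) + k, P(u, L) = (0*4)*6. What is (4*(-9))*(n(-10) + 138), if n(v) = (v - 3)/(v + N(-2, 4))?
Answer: -5007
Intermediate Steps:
P(u, L) = 0 (P(u, L) = 0*6 = 0)
N(k, W) = k (N(k, W) = k*0 + k = 0 + k = k)
n(v) = (-3 + v)/(-2 + v) (n(v) = (v - 3)/(v - 2) = (-3 + v)/(-2 + v))
(4*(-9))*(n(-10) + 138) = (4*(-9))*((-3 - 10)/(-2 - 10) + 138) = -36*(-13/(-12) + 138) = -36*(-1/12*(-13) + 138) = -36*(13/12 + 138) = -36*1669/12 = -5007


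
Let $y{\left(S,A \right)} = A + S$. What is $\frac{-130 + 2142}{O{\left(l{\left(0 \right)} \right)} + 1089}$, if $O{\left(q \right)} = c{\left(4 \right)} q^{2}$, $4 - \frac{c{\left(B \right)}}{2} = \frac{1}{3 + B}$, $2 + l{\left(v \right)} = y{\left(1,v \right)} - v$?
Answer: $\frac{14084}{7677} \approx 1.8346$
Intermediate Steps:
$l{\left(v \right)} = -1$ ($l{\left(v \right)} = -2 + \left(\left(v + 1\right) - v\right) = -2 + \left(\left(1 + v\right) - v\right) = -2 + 1 = -1$)
$c{\left(B \right)} = 8 - \frac{2}{3 + B}$
$O{\left(q \right)} = \frac{54 q^{2}}{7}$ ($O{\left(q \right)} = \frac{2 \left(11 + 4 \cdot 4\right)}{3 + 4} q^{2} = \frac{2 \left(11 + 16\right)}{7} q^{2} = 2 \cdot \frac{1}{7} \cdot 27 q^{2} = \frac{54 q^{2}}{7}$)
$\frac{-130 + 2142}{O{\left(l{\left(0 \right)} \right)} + 1089} = \frac{-130 + 2142}{\frac{54 \left(-1\right)^{2}}{7} + 1089} = \frac{2012}{\frac{54}{7} \cdot 1 + 1089} = \frac{2012}{\frac{54}{7} + 1089} = \frac{2012}{\frac{7677}{7}} = 2012 \cdot \frac{7}{7677} = \frac{14084}{7677}$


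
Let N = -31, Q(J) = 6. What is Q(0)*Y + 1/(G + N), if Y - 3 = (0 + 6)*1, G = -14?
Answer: 2429/45 ≈ 53.978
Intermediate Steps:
Y = 9 (Y = 3 + (0 + 6)*1 = 3 + 6*1 = 3 + 6 = 9)
Q(0)*Y + 1/(G + N) = 6*9 + 1/(-14 - 31) = 54 + 1/(-45) = 54 - 1/45 = 2429/45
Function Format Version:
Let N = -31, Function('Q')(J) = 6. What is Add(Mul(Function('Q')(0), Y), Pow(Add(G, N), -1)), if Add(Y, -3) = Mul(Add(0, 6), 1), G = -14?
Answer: Rational(2429, 45) ≈ 53.978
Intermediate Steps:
Y = 9 (Y = Add(3, Mul(Add(0, 6), 1)) = Add(3, Mul(6, 1)) = Add(3, 6) = 9)
Add(Mul(Function('Q')(0), Y), Pow(Add(G, N), -1)) = Add(Mul(6, 9), Pow(Add(-14, -31), -1)) = Add(54, Pow(-45, -1)) = Add(54, Rational(-1, 45)) = Rational(2429, 45)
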